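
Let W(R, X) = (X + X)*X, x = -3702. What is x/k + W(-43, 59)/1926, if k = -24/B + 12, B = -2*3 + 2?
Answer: -194576/963 ≈ -202.05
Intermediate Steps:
B = -4 (B = -6 + 2 = -4)
W(R, X) = 2*X² (W(R, X) = (2*X)*X = 2*X²)
k = 18 (k = -24/(-4) + 12 = -24*(-¼) + 12 = 6 + 12 = 18)
x/k + W(-43, 59)/1926 = -3702/18 + (2*59²)/1926 = -3702*1/18 + (2*3481)*(1/1926) = -617/3 + 6962*(1/1926) = -617/3 + 3481/963 = -194576/963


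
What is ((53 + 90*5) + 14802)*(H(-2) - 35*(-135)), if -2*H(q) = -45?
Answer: 145320975/2 ≈ 7.2660e+7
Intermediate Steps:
H(q) = 45/2 (H(q) = -½*(-45) = 45/2)
((53 + 90*5) + 14802)*(H(-2) - 35*(-135)) = ((53 + 90*5) + 14802)*(45/2 - 35*(-135)) = ((53 + 450) + 14802)*(45/2 + 4725) = (503 + 14802)*(9495/2) = 15305*(9495/2) = 145320975/2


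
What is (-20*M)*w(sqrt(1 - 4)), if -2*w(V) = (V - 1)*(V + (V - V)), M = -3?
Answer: 90 + 30*I*sqrt(3) ≈ 90.0 + 51.962*I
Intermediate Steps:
w(V) = -V*(-1 + V)/2 (w(V) = -(V - 1)*(V + (V - V))/2 = -(-1 + V)*(V + 0)/2 = -(-1 + V)*V/2 = -V*(-1 + V)/2)
(-20*M)*w(sqrt(1 - 4)) = (-20*(-3))*(sqrt(1 - 4)*(1 - sqrt(1 - 4))/2) = 60*(sqrt(-3)*(1 - sqrt(-3))/2) = 60*((I*sqrt(3))*(1 - I*sqrt(3))/2) = 60*(I*sqrt(3)*(1 - I*sqrt(3))/2) = 30*I*sqrt(3)*(1 - I*sqrt(3))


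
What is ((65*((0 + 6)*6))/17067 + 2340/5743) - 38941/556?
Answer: -1262385268507/18165591412 ≈ -69.493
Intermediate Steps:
((65*((0 + 6)*6))/17067 + 2340/5743) - 38941/556 = ((65*(6*6))*(1/17067) + 2340*(1/5743)) - 38941/556 = ((65*36)*(1/17067) + 2340/5743) - 1*38941/556 = (2340*(1/17067) + 2340/5743) - 38941/556 = (780/5689 + 2340/5743) - 38941/556 = 17791800/32671927 - 38941/556 = -1262385268507/18165591412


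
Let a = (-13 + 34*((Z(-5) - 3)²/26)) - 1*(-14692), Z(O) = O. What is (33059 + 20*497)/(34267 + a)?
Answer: 186329/212462 ≈ 0.87700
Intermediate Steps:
a = 191915/13 (a = (-13 + 34*((-5 - 3)²/26)) - 1*(-14692) = (-13 + 34*((-8)²*(1/26))) + 14692 = (-13 + 34*(64*(1/26))) + 14692 = (-13 + 34*(32/13)) + 14692 = (-13 + 1088/13) + 14692 = 919/13 + 14692 = 191915/13 ≈ 14763.)
(33059 + 20*497)/(34267 + a) = (33059 + 20*497)/(34267 + 191915/13) = (33059 + 9940)/(637386/13) = 42999*(13/637386) = 186329/212462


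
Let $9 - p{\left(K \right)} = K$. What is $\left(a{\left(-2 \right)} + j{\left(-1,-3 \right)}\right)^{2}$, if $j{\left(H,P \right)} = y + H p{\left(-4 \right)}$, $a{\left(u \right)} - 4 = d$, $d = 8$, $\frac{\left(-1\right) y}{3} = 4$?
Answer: $169$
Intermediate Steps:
$y = -12$ ($y = \left(-3\right) 4 = -12$)
$p{\left(K \right)} = 9 - K$
$a{\left(u \right)} = 12$ ($a{\left(u \right)} = 4 + 8 = 12$)
$j{\left(H,P \right)} = -12 + 13 H$ ($j{\left(H,P \right)} = -12 + H \left(9 - -4\right) = -12 + H \left(9 + 4\right) = -12 + H 13 = -12 + 13 H$)
$\left(a{\left(-2 \right)} + j{\left(-1,-3 \right)}\right)^{2} = \left(12 + \left(-12 + 13 \left(-1\right)\right)\right)^{2} = \left(12 - 25\right)^{2} = \left(-13\right)^{2} = 169$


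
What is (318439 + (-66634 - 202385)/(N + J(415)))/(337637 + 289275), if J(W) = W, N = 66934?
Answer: 206214223/405979772 ≈ 0.50794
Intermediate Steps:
(318439 + (-66634 - 202385)/(N + J(415)))/(337637 + 289275) = (318439 + (-66634 - 202385)/(66934 + 415))/(337637 + 289275) = (318439 - 269019/67349)/626912 = (318439 - 269019*1/67349)*(1/626912) = (318439 - 269019/67349)*(1/626912) = (21446279192/67349)*(1/626912) = 206214223/405979772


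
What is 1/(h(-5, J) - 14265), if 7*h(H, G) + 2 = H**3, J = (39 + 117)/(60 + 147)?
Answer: -7/99982 ≈ -7.0013e-5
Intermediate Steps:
J = 52/69 (J = 156/207 = 156*(1/207) = 52/69 ≈ 0.75362)
h(H, G) = -2/7 + H**3/7
1/(h(-5, J) - 14265) = 1/((-2/7 + (1/7)*(-5)**3) - 14265) = 1/((-2/7 + (1/7)*(-125)) - 14265) = 1/((-2/7 - 125/7) - 14265) = 1/(-127/7 - 14265) = 1/(-99982/7) = -7/99982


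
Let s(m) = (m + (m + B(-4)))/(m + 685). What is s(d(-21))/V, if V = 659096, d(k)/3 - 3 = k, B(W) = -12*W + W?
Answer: -8/51986197 ≈ -1.5389e-7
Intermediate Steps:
B(W) = -11*W
d(k) = 9 + 3*k
s(m) = (44 + 2*m)/(685 + m) (s(m) = (m + (m - 11*(-4)))/(m + 685) = (m + (m + 44))/(685 + m) = (m + (44 + m))/(685 + m) = (44 + 2*m)/(685 + m))
s(d(-21))/V = (2*(22 + (9 + 3*(-21)))/(685 + (9 + 3*(-21))))/659096 = (2*(22 + (9 - 63))/(685 + (9 - 63)))*(1/659096) = (2*(22 - 54)/(685 - 54))*(1/659096) = (2*(-32)/631)*(1/659096) = (2*(1/631)*(-32))*(1/659096) = -64/631*1/659096 = -8/51986197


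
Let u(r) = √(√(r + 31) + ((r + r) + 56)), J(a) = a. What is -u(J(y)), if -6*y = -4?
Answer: -√(516 + 3*√285)/3 ≈ -7.9348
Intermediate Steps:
y = ⅔ (y = -⅙*(-4) = ⅔ ≈ 0.66667)
u(r) = √(56 + √(31 + r) + 2*r) (u(r) = √(√(31 + r) + (2*r + 56)) = √(√(31 + r) + (56 + 2*r)) = √(56 + √(31 + r) + 2*r))
-u(J(y)) = -√(56 + √(31 + ⅔) + 2*(⅔)) = -√(56 + √(95/3) + 4/3) = -√(56 + √285/3 + 4/3) = -√(172/3 + √285/3)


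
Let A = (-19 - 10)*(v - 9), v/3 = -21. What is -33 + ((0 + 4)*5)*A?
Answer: 41727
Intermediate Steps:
v = -63 (v = 3*(-21) = -63)
A = 2088 (A = (-19 - 10)*(-63 - 9) = -29*(-72) = 2088)
-33 + ((0 + 4)*5)*A = -33 + ((0 + 4)*5)*2088 = -33 + (4*5)*2088 = -33 + 20*2088 = -33 + 41760 = 41727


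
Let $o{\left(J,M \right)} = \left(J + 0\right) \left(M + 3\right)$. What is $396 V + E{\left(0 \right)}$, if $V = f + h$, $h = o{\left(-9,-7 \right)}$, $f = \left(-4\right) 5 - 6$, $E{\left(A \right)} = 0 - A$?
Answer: $3960$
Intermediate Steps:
$E{\left(A \right)} = - A$
$o{\left(J,M \right)} = J \left(3 + M\right)$
$f = -26$ ($f = -20 - 6 = -26$)
$h = 36$ ($h = - 9 \left(3 - 7\right) = \left(-9\right) \left(-4\right) = 36$)
$V = 10$ ($V = -26 + 36 = 10$)
$396 V + E{\left(0 \right)} = 396 \cdot 10 - 0 = 3960 + 0 = 3960$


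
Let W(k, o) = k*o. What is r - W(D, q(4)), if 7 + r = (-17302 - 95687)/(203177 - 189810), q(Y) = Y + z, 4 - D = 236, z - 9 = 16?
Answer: 89726618/13367 ≈ 6712.5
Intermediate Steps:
z = 25 (z = 9 + 16 = 25)
D = -232 (D = 4 - 1*236 = 4 - 236 = -232)
q(Y) = 25 + Y (q(Y) = Y + 25 = 25 + Y)
r = -206558/13367 (r = -7 + (-17302 - 95687)/(203177 - 189810) = -7 - 112989/13367 = -206558/13367 ≈ -15.453)
r - W(D, q(4)) = -206558/13367 - (-232)*(25 + 4) = -206558/13367 - (-232)*29 = -206558/13367 - 1*(-6728) = -206558/13367 + 6728 = 89726618/13367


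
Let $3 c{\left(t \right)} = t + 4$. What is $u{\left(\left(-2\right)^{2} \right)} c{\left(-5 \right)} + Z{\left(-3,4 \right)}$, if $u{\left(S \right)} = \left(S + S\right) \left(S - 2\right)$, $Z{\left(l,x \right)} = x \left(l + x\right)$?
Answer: $- \frac{4}{3} \approx -1.3333$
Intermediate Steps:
$u{\left(S \right)} = 2 S \left(-2 + S\right)$
$c{\left(t \right)} = \frac{4}{3} + \frac{t}{3}$ ($c{\left(t \right)} = \frac{t + 4}{3} = \frac{4 + t}{3} = \frac{4}{3} + \frac{t}{3}$)
$u{\left(\left(-2\right)^{2} \right)} c{\left(-5 \right)} + Z{\left(-3,4 \right)} = 2 \left(-2\right)^{2} \left(-2 + \left(-2\right)^{2}\right) \left(\frac{4}{3} + \frac{1}{3} \left(-5\right)\right) + 4 \left(-3 + 4\right) = 2 \cdot 4 \left(-2 + 4\right) \left(\frac{4}{3} - \frac{5}{3}\right) + 4 \cdot 1 = 2 \cdot 4 \cdot 2 \left(- \frac{1}{3}\right) + 4 = 16 \left(- \frac{1}{3}\right) + 4 = - \frac{16}{3} + 4 = - \frac{4}{3}$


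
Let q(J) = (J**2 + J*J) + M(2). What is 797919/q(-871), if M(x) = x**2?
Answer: 265973/505762 ≈ 0.52589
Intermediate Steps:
q(J) = 4 + 2*J**2 (q(J) = (J**2 + J*J) + 2**2 = (J**2 + J**2) + 4 = 2*J**2 + 4 = 4 + 2*J**2)
797919/q(-871) = 797919/(4 + 2*(-871)**2) = 797919/(4 + 2*758641) = 797919/(4 + 1517282) = 797919/1517286 = 797919*(1/1517286) = 265973/505762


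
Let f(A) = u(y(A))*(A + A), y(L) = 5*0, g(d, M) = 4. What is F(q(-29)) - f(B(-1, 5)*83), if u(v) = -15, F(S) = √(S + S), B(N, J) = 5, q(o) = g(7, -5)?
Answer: 12450 + 2*√2 ≈ 12453.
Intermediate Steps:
q(o) = 4
y(L) = 0
F(S) = √2*√S (F(S) = √(2*S) = √2*√S)
f(A) = -30*A (f(A) = -15*(A + A) = -30*A)
F(q(-29)) - f(B(-1, 5)*83) = √2*√4 - (-30)*5*83 = √2*2 - (-30)*415 = 2*√2 - 1*(-12450) = 2*√2 + 12450 = 12450 + 2*√2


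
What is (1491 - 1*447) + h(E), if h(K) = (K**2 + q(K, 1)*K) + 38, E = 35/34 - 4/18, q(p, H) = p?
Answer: 50718085/46818 ≈ 1083.3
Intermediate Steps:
E = 247/306 (E = 35*(1/34) - 4*1/18 = 35/34 - 2/9 = 247/306 ≈ 0.80719)
h(K) = 38 + 2*K**2 (h(K) = (K**2 + K*K) + 38 = (K**2 + K**2) + 38 = 2*K**2 + 38 = 38 + 2*K**2)
(1491 - 1*447) + h(E) = (1491 - 1*447) + (38 + 2*(247/306)**2) = (1491 - 447) + (38 + 2*(61009/93636)) = 1044 + (38 + 61009/46818) = 1044 + 1840093/46818 = 50718085/46818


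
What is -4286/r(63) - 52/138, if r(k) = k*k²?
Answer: -2265652/5751081 ≈ -0.39395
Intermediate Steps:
r(k) = k³
-4286/r(63) - 52/138 = -4286/(63³) - 52/138 = -4286/250047 - 52*1/138 = -4286*1/250047 - 26/69 = -4286/250047 - 26/69 = -2265652/5751081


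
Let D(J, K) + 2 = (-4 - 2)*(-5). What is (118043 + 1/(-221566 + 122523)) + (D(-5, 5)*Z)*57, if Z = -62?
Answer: 1890829912/99043 ≈ 19091.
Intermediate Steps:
D(J, K) = 28 (D(J, K) = -2 + (-4 - 2)*(-5) = -2 - 6*(-5) = -2 + 30 = 28)
(118043 + 1/(-221566 + 122523)) + (D(-5, 5)*Z)*57 = (118043 + 1/(-221566 + 122523)) + (28*(-62))*57 = (118043 + 1/(-99043)) - 1736*57 = (118043 - 1/99043) - 98952 = 11691332848/99043 - 98952 = 1890829912/99043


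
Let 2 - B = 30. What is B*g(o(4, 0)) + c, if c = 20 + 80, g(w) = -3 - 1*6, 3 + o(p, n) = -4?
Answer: 352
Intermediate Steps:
o(p, n) = -7 (o(p, n) = -3 - 4 = -7)
g(w) = -9 (g(w) = -3 - 6 = -9)
c = 100
B = -28 (B = 2 - 1*30 = 2 - 30 = -28)
B*g(o(4, 0)) + c = -28*(-9) + 100 = 252 + 100 = 352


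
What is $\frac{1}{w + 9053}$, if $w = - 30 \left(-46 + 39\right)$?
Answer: $\frac{1}{9263} \approx 0.00010796$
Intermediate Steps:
$w = 210$ ($w = \left(-30\right) \left(-7\right) = 210$)
$\frac{1}{w + 9053} = \frac{1}{210 + 9053} = \frac{1}{9263}$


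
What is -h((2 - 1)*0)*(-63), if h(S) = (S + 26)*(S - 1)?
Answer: -1638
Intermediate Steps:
h(S) = (-1 + S)*(26 + S) (h(S) = (26 + S)*(-1 + S) = (-1 + S)*(26 + S))
-h((2 - 1)*0)*(-63) = -(-26 + ((2 - 1)*0)² + 25*((2 - 1)*0))*(-63) = -(-26 + (1*0)² + 25*(1*0))*(-63) = -(-26 + 0² + 25*0)*(-63) = -(-26 + 0 + 0)*(-63) = -(-26)*(-63) = -1*1638 = -1638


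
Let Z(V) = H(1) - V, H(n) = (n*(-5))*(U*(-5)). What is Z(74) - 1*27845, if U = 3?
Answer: -27844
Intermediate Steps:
H(n) = 75*n (H(n) = (n*(-5))*(3*(-5)) = -5*n*(-15) = 75*n)
Z(V) = 75 - V (Z(V) = 75*1 - V = 75 - V)
Z(74) - 1*27845 = (75 - 1*74) - 1*27845 = (75 - 74) - 27845 = 1 - 27845 = -27844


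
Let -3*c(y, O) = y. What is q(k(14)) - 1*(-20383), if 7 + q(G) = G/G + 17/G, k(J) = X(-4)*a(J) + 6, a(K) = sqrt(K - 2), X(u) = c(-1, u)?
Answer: 1059757/52 - 17*sqrt(3)/52 ≈ 20379.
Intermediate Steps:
c(y, O) = -y/3
X(u) = 1/3 (X(u) = -1/3*(-1) = 1/3)
a(K) = sqrt(-2 + K)
k(J) = 6 + sqrt(-2 + J)/3 (k(J) = sqrt(-2 + J)/3 + 6 = 6 + sqrt(-2 + J)/3)
q(G) = -6 + 17/G (q(G) = -7 + (G/G + 17/G) = -7 + (1 + 17/G) = -6 + 17/G)
q(k(14)) - 1*(-20383) = (-6 + 17/(6 + sqrt(-2 + 14)/3)) - 1*(-20383) = (-6 + 17/(6 + sqrt(12)/3)) + 20383 = (-6 + 17/(6 + (2*sqrt(3))/3)) + 20383 = (-6 + 17/(6 + 2*sqrt(3)/3)) + 20383 = 20377 + 17/(6 + 2*sqrt(3)/3)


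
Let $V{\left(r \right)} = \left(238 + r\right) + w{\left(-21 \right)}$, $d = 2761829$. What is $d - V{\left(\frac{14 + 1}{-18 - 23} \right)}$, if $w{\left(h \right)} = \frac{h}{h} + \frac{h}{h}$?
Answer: $\frac{113225164}{41} \approx 2.7616 \cdot 10^{6}$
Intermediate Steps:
$w{\left(h \right)} = 2$ ($w{\left(h \right)} = 1 + 1 = 2$)
$V{\left(r \right)} = 240 + r$ ($V{\left(r \right)} = \left(238 + r\right) + 2 = 240 + r$)
$d - V{\left(\frac{14 + 1}{-18 - 23} \right)} = 2761829 - \left(240 + \frac{14 + 1}{-18 - 23}\right) = 2761829 - \left(240 + \frac{15}{-41}\right) = 2761829 - \left(240 + 15 \left(- \frac{1}{41}\right)\right) = 2761829 - \left(240 - \frac{15}{41}\right) = 2761829 - \frac{9825}{41} = \frac{113225164}{41}$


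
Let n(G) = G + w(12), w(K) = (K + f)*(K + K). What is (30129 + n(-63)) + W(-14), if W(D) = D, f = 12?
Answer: 30628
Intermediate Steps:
w(K) = 2*K*(12 + K) (w(K) = (K + 12)*(K + K) = (12 + K)*(2*K) = 2*K*(12 + K))
n(G) = 576 + G (n(G) = G + 2*12*(12 + 12) = G + 2*12*24 = G + 576 = 576 + G)
(30129 + n(-63)) + W(-14) = (30129 + (576 - 63)) - 14 = (30129 + 513) - 14 = 30642 - 14 = 30628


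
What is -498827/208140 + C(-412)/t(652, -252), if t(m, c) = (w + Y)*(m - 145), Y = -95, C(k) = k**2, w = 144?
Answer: 2548684111/574535780 ≈ 4.4361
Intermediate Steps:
t(m, c) = -7105 + 49*m (t(m, c) = (144 - 95)*(m - 145) = 49*(-145 + m) = -7105 + 49*m)
-498827/208140 + C(-412)/t(652, -252) = -498827/208140 + (-412)**2/(-7105 + 49*652) = -498827*1/208140 + 169744/(-7105 + 31948) = -498827/208140 + 169744/24843 = 2548684111/574535780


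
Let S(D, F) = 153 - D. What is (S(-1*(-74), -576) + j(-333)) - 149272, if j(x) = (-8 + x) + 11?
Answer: -149523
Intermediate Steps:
j(x) = 3 + x
(S(-1*(-74), -576) + j(-333)) - 149272 = ((153 - (-1)*(-74)) + (3 - 333)) - 149272 = ((153 - 1*74) - 330) - 149272 = ((153 - 74) - 330) - 149272 = (79 - 330) - 149272 = -251 - 149272 = -149523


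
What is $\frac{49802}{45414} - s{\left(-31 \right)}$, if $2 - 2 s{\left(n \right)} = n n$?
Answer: $\frac{21825815}{45414} \approx 480.6$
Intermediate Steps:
$s{\left(n \right)} = 1 - \frac{n^{2}}{2}$ ($s{\left(n \right)} = 1 - \frac{n n}{2} = 1 - \frac{n^{2}}{2}$)
$\frac{49802}{45414} - s{\left(-31 \right)} = \frac{49802}{45414} - \left(1 - \frac{\left(-31\right)^{2}}{2}\right) = 49802 \cdot \frac{1}{45414} - \left(1 - \frac{961}{2}\right) = \frac{24901}{22707} - \left(1 - \frac{961}{2}\right) = \frac{24901}{22707} - - \frac{959}{2} = \frac{24901}{22707} + \frac{959}{2} = \frac{21825815}{45414}$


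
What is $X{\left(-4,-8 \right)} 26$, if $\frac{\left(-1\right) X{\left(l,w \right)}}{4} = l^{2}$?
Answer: $-1664$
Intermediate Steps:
$X{\left(l,w \right)} = - 4 l^{2}$
$X{\left(-4,-8 \right)} 26 = - 4 \left(-4\right)^{2} \cdot 26 = \left(-4\right) 16 \cdot 26 = \left(-64\right) 26 = -1664$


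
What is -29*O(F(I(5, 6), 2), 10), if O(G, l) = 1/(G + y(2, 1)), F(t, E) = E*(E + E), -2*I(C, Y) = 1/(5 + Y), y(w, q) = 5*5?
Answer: -29/33 ≈ -0.87879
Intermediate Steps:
y(w, q) = 25
I(C, Y) = -1/(2*(5 + Y))
F(t, E) = 2*E² (F(t, E) = E*(2*E) = 2*E²)
O(G, l) = 1/(25 + G) (O(G, l) = 1/(G + 25) = 1/(25 + G))
-29*O(F(I(5, 6), 2), 10) = -29/(25 + 2*2²) = -29/(25 + 2*4) = -29/(25 + 8) = -29/33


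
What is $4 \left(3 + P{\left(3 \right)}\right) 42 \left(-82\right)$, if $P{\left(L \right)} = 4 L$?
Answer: $-206640$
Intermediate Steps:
$4 \left(3 + P{\left(3 \right)}\right) 42 \left(-82\right) = 4 \left(3 + 4 \cdot 3\right) 42 \left(-82\right) = 4 \left(3 + 12\right) 42 \left(-82\right) = 4 \cdot 15 \cdot 42 \left(-82\right) = 60 \cdot 42 \left(-82\right) = 2520 \left(-82\right) = -206640$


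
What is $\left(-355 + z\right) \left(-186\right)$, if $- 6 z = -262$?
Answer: $57908$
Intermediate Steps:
$z = \frac{131}{3}$ ($z = \left(- \frac{1}{6}\right) \left(-262\right) = \frac{131}{3} \approx 43.667$)
$\left(-355 + z\right) \left(-186\right) = \left(-355 + \frac{131}{3}\right) \left(-186\right) = \left(- \frac{934}{3}\right) \left(-186\right) = 57908$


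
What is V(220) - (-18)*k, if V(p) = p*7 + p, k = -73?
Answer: 446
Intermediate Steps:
V(p) = 8*p (V(p) = 7*p + p = 8*p)
V(220) - (-18)*k = 8*220 - (-18)*(-73) = 1760 - 1*1314 = 1760 - 1314 = 446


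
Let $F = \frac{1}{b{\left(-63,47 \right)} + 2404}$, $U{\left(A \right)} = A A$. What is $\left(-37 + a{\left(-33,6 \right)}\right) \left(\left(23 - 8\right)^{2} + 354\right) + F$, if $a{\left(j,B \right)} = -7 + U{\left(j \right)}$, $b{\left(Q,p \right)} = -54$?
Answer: $\frac{1421879251}{2350} \approx 6.0506 \cdot 10^{5}$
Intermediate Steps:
$U{\left(A \right)} = A^{2}$
$a{\left(j,B \right)} = -7 + j^{2}$
$F = \frac{1}{2350}$ ($F = \frac{1}{-54 + 2404} = \frac{1}{2350} \approx 0.00042553$)
$\left(-37 + a{\left(-33,6 \right)}\right) \left(\left(23 - 8\right)^{2} + 354\right) + F = \left(-37 - \left(7 - \left(-33\right)^{2}\right)\right) \left(\left(23 - 8\right)^{2} + 354\right) + \frac{1}{2350} = \left(-37 + \left(-7 + 1089\right)\right) \left(15^{2} + 354\right) + \frac{1}{2350} = \left(-37 + 1082\right) \left(225 + 354\right) + \frac{1}{2350} = 1045 \cdot 579 + \frac{1}{2350} = 605055 + \frac{1}{2350} = \frac{1421879251}{2350}$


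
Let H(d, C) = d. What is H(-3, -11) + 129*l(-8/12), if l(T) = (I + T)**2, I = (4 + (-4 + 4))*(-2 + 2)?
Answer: 163/3 ≈ 54.333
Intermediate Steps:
I = 0 (I = (4 + 0)*0 = 4*0 = 0)
l(T) = T**2 (l(T) = (0 + T)**2 = T**2)
H(-3, -11) + 129*l(-8/12) = -3 + 129*(-8/12)**2 = -3 + 129*(-8*1/12)**2 = -3 + 129*(-2/3)**2 = -3 + 129*(4/9) = -3 + 172/3 = 163/3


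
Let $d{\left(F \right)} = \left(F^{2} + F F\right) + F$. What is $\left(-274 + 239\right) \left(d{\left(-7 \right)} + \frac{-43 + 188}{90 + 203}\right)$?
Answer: $- \frac{938280}{293} \approx -3202.3$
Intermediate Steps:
$d{\left(F \right)} = F + 2 F^{2}$ ($d{\left(F \right)} = \left(F^{2} + F^{2}\right) + F = 2 F^{2} + F = F + 2 F^{2}$)
$\left(-274 + 239\right) \left(d{\left(-7 \right)} + \frac{-43 + 188}{90 + 203}\right) = \left(-274 + 239\right) \left(- 7 \left(1 + 2 \left(-7\right)\right) + \frac{-43 + 188}{90 + 203}\right) = - 35 \left(- 7 \left(1 - 14\right) + \frac{145}{293}\right) = - 35 \left(\left(-7\right) \left(-13\right) + 145 \cdot \frac{1}{293}\right) = - 35 \left(91 + \frac{145}{293}\right) = \left(-35\right) \frac{26808}{293} = - \frac{938280}{293}$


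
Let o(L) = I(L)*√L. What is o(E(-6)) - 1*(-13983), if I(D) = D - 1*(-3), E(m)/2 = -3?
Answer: 13983 - 3*I*√6 ≈ 13983.0 - 7.3485*I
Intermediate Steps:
E(m) = -6 (E(m) = 2*(-3) = -6)
I(D) = 3 + D (I(D) = D + 3 = 3 + D)
o(L) = √L*(3 + L) (o(L) = (3 + L)*√L = √L*(3 + L))
o(E(-6)) - 1*(-13983) = √(-6)*(3 - 6) - 1*(-13983) = (I*√6)*(-3) + 13983 = -3*I*√6 + 13983 = 13983 - 3*I*√6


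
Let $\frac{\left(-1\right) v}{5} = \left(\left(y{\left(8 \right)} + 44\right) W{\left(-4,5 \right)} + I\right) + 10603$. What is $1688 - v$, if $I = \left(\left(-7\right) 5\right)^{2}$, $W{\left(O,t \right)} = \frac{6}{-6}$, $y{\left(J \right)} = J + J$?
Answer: $60528$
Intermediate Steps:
$y{\left(J \right)} = 2 J$
$W{\left(O,t \right)} = -1$ ($W{\left(O,t \right)} = 6 \left(- \frac{1}{6}\right) = -1$)
$I = 1225$ ($I = \left(-35\right)^{2} = 1225$)
$v = -58840$ ($v = - 5 \left(\left(\left(2 \cdot 8 + 44\right) \left(-1\right) + 1225\right) + 10603\right) = - 5 \left(\left(\left(16 + 44\right) \left(-1\right) + 1225\right) + 10603\right) = - 5 \left(\left(60 \left(-1\right) + 1225\right) + 10603\right) = - 5 \left(\left(-60 + 1225\right) + 10603\right) = - 5 \left(1165 + 10603\right) = \left(-5\right) 11768 = -58840$)
$1688 - v = 1688 - -58840 = 1688 + 58840 = 60528$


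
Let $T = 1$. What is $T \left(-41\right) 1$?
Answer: $-41$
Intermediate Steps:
$T \left(-41\right) 1 = 1 \left(-41\right) 1 = \left(-41\right) 1 = -41$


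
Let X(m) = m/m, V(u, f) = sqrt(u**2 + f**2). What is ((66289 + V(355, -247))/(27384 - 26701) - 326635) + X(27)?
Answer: -223024733/683 + sqrt(187034)/683 ≈ -3.2654e+5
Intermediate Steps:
V(u, f) = sqrt(f**2 + u**2)
X(m) = 1
((66289 + V(355, -247))/(27384 - 26701) - 326635) + X(27) = ((66289 + sqrt((-247)**2 + 355**2))/(27384 - 26701) - 326635) + 1 = ((66289 + sqrt(61009 + 126025))/683 - 326635) + 1 = ((66289 + sqrt(187034))*(1/683) - 326635) + 1 = ((66289/683 + sqrt(187034)/683) - 326635) + 1 = (-223025416/683 + sqrt(187034)/683) + 1 = -223024733/683 + sqrt(187034)/683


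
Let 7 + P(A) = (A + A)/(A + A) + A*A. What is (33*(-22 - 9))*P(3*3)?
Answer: -76725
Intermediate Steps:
P(A) = -6 + A² (P(A) = -7 + ((A + A)/(A + A) + A*A) = -7 + ((2*A)/((2*A)) + A²) = -7 + ((2*A)*(1/(2*A)) + A²) = -7 + (1 + A²) = -6 + A²)
(33*(-22 - 9))*P(3*3) = (33*(-22 - 9))*(-6 + (3*3)²) = (33*(-31))*(-6 + 9²) = -1023*(-6 + 81) = -1023*75 = -76725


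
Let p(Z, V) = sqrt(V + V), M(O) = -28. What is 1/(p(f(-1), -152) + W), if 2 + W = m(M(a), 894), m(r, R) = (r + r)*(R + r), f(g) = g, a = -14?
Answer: -24249/1176028154 - I*sqrt(19)/588014077 ≈ -2.0619e-5 - 7.4129e-9*I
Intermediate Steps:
m(r, R) = 2*r*(R + r) (m(r, R) = (2*r)*(R + r) = 2*r*(R + r))
W = -48498 (W = -2 + 2*(-28)*(894 - 28) = -2 + 2*(-28)*866 = -2 - 48496 = -48498)
p(Z, V) = sqrt(2)*sqrt(V) (p(Z, V) = sqrt(2*V) = sqrt(2)*sqrt(V))
1/(p(f(-1), -152) + W) = 1/(sqrt(2)*sqrt(-152) - 48498) = 1/(sqrt(2)*(2*I*sqrt(38)) - 48498) = 1/(4*I*sqrt(19) - 48498) = 1/(-48498 + 4*I*sqrt(19))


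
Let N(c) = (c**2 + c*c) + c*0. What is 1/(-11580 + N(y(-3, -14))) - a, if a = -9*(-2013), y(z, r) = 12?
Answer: -204577165/11292 ≈ -18117.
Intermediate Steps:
N(c) = 2*c**2 (N(c) = (c**2 + c**2) + 0 = 2*c**2 + 0 = 2*c**2)
a = 18117
1/(-11580 + N(y(-3, -14))) - a = 1/(-11580 + 2*12**2) - 1*18117 = 1/(-11580 + 2*144) - 18117 = 1/(-11580 + 288) - 18117 = 1/(-11292) - 18117 = -1/11292 - 18117 = -204577165/11292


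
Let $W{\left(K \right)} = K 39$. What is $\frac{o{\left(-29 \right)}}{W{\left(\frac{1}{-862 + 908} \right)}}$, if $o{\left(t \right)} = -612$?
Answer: $- \frac{9384}{13} \approx -721.85$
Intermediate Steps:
$W{\left(K \right)} = 39 K$
$\frac{o{\left(-29 \right)}}{W{\left(\frac{1}{-862 + 908} \right)}} = - \frac{612}{39 \frac{1}{-862 + 908}} = - \frac{612}{39 \cdot \frac{1}{46}} = - \frac{612}{\frac{39}{46}} = \left(-612\right) \frac{46}{39} = - \frac{9384}{13}$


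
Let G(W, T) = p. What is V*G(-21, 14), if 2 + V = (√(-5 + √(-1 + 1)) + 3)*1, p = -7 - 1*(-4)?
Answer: -3 - 3*I*√5 ≈ -3.0 - 6.7082*I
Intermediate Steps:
p = -3 (p = -7 + 4 = -3)
G(W, T) = -3
V = 1 + I*√5 (V = -2 + (√(-5 + √(-1 + 1)) + 3)*1 = -2 + (√(-5 + √0) + 3)*1 = -2 + (√(-5 + 0) + 3)*1 = -2 + (√(-5) + 3)*1 = -2 + (I*√5 + 3)*1 = -2 + (3 + I*√5)*1 = -2 + (3 + I*√5) = 1 + I*√5 ≈ 1.0 + 2.2361*I)
V*G(-21, 14) = (1 + I*√5)*(-3) = -3 - 3*I*√5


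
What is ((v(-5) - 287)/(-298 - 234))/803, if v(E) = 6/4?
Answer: 571/854392 ≈ 0.00066831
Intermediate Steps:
v(E) = 3/2 (v(E) = 6*(¼) = 3/2)
((v(-5) - 287)/(-298 - 234))/803 = ((3/2 - 287)/(-298 - 234))/803 = -571/2/(-532)*(1/803) = -571/2*(-1/532)*(1/803) = (571/1064)*(1/803) = 571/854392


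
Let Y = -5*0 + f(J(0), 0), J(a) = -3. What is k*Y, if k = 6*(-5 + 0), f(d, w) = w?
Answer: 0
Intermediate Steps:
Y = 0 (Y = -5*0 + 0 = 0 + 0 = 0)
k = -30 (k = 6*(-5) = -30)
k*Y = -30*0 = 0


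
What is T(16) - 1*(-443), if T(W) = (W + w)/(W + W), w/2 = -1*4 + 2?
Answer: 3547/8 ≈ 443.38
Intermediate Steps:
w = -4 (w = 2*(-1*4 + 2) = 2*(-4 + 2) = 2*(-2) = -4)
T(W) = (-4 + W)/(2*W) (T(W) = (W - 4)/(W + W) = (-4 + W)/((2*W)) = (-4 + W)*(1/(2*W)) = (-4 + W)/(2*W))
T(16) - 1*(-443) = (1/2)*(-4 + 16)/16 - 1*(-443) = (1/2)*(1/16)*12 + 443 = 3/8 + 443 = 3547/8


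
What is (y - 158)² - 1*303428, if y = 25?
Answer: -285739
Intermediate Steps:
(y - 158)² - 1*303428 = (25 - 158)² - 1*303428 = (-133)² - 303428 = 17689 - 303428 = -285739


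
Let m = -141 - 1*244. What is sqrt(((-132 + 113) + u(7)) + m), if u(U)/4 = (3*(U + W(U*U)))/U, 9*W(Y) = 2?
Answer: 4*I*sqrt(10794)/21 ≈ 19.789*I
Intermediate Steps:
W(Y) = 2/9 (W(Y) = (1/9)*2 = 2/9)
u(U) = 4*(2/3 + 3*U)/U (u(U) = 4*((3*(U + 2/9))/U) = 4*((3*(2/9 + U))/U) = 4*((2/3 + 3*U)/U) = 4*(2/3 + 3*U)/U)
m = -385 (m = -141 - 244 = -385)
sqrt(((-132 + 113) + u(7)) + m) = sqrt(((-132 + 113) + (12 + (8/3)/7)) - 385) = sqrt((-19 + (12 + (8/3)*(1/7))) - 385) = sqrt((-19 + (12 + 8/21)) - 385) = sqrt((-19 + 260/21) - 385) = sqrt(-139/21 - 385) = sqrt(-8224/21) = 4*I*sqrt(10794)/21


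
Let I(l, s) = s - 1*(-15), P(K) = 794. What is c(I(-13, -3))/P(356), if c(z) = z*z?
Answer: 72/397 ≈ 0.18136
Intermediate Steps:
I(l, s) = 15 + s (I(l, s) = s + 15 = 15 + s)
c(z) = z**2
c(I(-13, -3))/P(356) = (15 - 3)**2/794 = 12**2*(1/794) = 144*(1/794) = 72/397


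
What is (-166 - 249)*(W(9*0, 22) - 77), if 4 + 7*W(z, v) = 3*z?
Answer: 225345/7 ≈ 32192.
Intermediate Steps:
W(z, v) = -4/7 + 3*z/7 (W(z, v) = -4/7 + (3*z)/7 = -4/7 + 3*z/7)
(-166 - 249)*(W(9*0, 22) - 77) = (-166 - 249)*((-4/7 + 3*(9*0)/7) - 77) = -415*((-4/7 + (3/7)*0) - 77) = -415*((-4/7 + 0) - 77) = -415*(-4/7 - 77) = -415*(-543/7) = 225345/7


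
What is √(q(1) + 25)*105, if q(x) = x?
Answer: 105*√26 ≈ 535.40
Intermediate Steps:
√(q(1) + 25)*105 = √(1 + 25)*105 = √26*105 = 105*√26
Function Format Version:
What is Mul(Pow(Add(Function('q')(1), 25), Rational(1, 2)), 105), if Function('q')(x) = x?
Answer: Mul(105, Pow(26, Rational(1, 2))) ≈ 535.40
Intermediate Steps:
Mul(Pow(Add(Function('q')(1), 25), Rational(1, 2)), 105) = Mul(Pow(Add(1, 25), Rational(1, 2)), 105) = Mul(Pow(26, Rational(1, 2)), 105) = Mul(105, Pow(26, Rational(1, 2)))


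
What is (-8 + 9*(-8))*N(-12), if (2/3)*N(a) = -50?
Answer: 6000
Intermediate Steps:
N(a) = -75 (N(a) = (3/2)*(-50) = -75)
(-8 + 9*(-8))*N(-12) = (-8 + 9*(-8))*(-75) = (-8 - 72)*(-75) = -80*(-75) = 6000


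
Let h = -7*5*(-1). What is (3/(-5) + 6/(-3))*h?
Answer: -91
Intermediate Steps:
h = 35 (h = -35*(-1) = 35)
(3/(-5) + 6/(-3))*h = (3/(-5) + 6/(-3))*35 = (3*(-1/5) + 6*(-1/3))*35 = (-3/5 - 2)*35 = -13/5*35 = -91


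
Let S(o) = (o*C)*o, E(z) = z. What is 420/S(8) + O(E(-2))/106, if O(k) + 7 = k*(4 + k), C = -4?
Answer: -5917/3392 ≈ -1.7444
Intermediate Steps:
O(k) = -7 + k*(4 + k)
S(o) = -4*o**2 (S(o) = (o*(-4))*o = (-4*o)*o = -4*o**2)
420/S(8) + O(E(-2))/106 = 420/((-4*8**2)) + (-7 + (-2)**2 + 4*(-2))/106 = 420/((-4*64)) + (-7 + 4 - 8)*(1/106) = 420/(-256) - 11*1/106 = 420*(-1/256) - 11/106 = -105/64 - 11/106 = -5917/3392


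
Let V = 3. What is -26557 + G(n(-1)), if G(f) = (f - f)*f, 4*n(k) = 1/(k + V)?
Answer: -26557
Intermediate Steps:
n(k) = 1/(4*(3 + k)) (n(k) = 1/(4*(k + 3)) = 1/(4*(3 + k)))
G(f) = 0 (G(f) = 0*f = 0)
-26557 + G(n(-1)) = -26557 + 0 = -26557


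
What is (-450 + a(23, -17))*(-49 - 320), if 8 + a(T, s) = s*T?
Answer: 313281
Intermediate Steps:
a(T, s) = -8 + T*s (a(T, s) = -8 + s*T = -8 + T*s)
(-450 + a(23, -17))*(-49 - 320) = (-450 + (-8 + 23*(-17)))*(-49 - 320) = (-450 + (-8 - 391))*(-369) = (-450 - 399)*(-369) = -849*(-369) = 313281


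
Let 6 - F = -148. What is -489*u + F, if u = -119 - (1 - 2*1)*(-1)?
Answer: 58834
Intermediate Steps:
F = 154 (F = 6 - 1*(-148) = 6 + 148 = 154)
u = -120 (u = -119 - (1 - 2)*(-1) = -119 - (-1)*(-1) = -119 - 1*1 = -119 - 1 = -120)
-489*u + F = -489*(-120) + 154 = 58680 + 154 = 58834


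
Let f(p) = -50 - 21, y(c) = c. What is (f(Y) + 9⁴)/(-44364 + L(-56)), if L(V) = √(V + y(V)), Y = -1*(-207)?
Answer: -35990295/246020576 - 3245*I*√7/246020576 ≈ -0.14629 - 3.4897e-5*I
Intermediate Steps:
Y = 207
f(p) = -71
L(V) = √2*√V (L(V) = √(V + V) = √(2*V) = √2*√V)
(f(Y) + 9⁴)/(-44364 + L(-56)) = (-71 + 9⁴)/(-44364 + √2*√(-56)) = (-71 + 6561)/(-44364 + √2*(2*I*√14)) = 6490/(-44364 + 4*I*√7)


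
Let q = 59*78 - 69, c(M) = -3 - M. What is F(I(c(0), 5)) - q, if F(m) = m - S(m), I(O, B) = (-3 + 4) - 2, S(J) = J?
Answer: -4533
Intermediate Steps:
q = 4533 (q = 4602 - 69 = 4533)
I(O, B) = -1 (I(O, B) = 1 - 2 = -1)
F(m) = 0 (F(m) = m - m = 0)
F(I(c(0), 5)) - q = 0 - 1*4533 = 0 - 4533 = -4533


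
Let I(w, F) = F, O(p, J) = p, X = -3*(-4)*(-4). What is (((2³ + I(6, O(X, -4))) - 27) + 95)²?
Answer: 784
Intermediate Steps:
X = -48 (X = 12*(-4) = -48)
(((2³ + I(6, O(X, -4))) - 27) + 95)² = (((2³ - 48) - 27) + 95)² = (((8 - 48) - 27) + 95)² = ((-40 - 27) + 95)² = (-67 + 95)² = 28² = 784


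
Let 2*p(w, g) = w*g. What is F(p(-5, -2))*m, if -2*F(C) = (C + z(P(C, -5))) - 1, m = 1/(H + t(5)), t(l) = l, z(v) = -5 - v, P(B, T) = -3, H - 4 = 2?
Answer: -1/11 ≈ -0.090909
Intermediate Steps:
H = 6 (H = 4 + 2 = 6)
p(w, g) = g*w/2 (p(w, g) = (w*g)/2 = (g*w)/2 = g*w/2)
m = 1/11 (m = 1/(6 + 5) = 1/11 ≈ 0.090909)
F(C) = 3/2 - C/2 (F(C) = -((C + (-5 - 1*(-3))) - 1)/2 = -((C + (-5 + 3)) - 1)/2 = -((C - 2) - 1)/2 = -((-2 + C) - 1)/2 = -(-3 + C)/2 = 3/2 - C/2)
F(p(-5, -2))*m = (3/2 - (-2)*(-5)/4)*(1/11) = (3/2 - 1/2*5)*(1/11) = (3/2 - 5/2)*(1/11) = -1*1/11 = -1/11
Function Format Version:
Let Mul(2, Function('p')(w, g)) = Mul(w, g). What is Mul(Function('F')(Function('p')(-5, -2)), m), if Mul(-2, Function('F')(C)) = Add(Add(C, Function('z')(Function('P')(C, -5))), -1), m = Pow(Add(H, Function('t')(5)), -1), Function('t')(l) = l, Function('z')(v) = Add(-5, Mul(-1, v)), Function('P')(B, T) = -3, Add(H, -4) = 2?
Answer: Rational(-1, 11) ≈ -0.090909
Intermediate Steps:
H = 6 (H = Add(4, 2) = 6)
Function('p')(w, g) = Mul(Rational(1, 2), g, w) (Function('p')(w, g) = Mul(Rational(1, 2), Mul(w, g)) = Mul(Rational(1, 2), Mul(g, w)) = Mul(Rational(1, 2), g, w))
m = Rational(1, 11) (m = Pow(Add(6, 5), -1) = Pow(11, -1) = Rational(1, 11) ≈ 0.090909)
Function('F')(C) = Add(Rational(3, 2), Mul(Rational(-1, 2), C)) (Function('F')(C) = Mul(Rational(-1, 2), Add(Add(C, Add(-5, Mul(-1, -3))), -1)) = Mul(Rational(-1, 2), Add(Add(C, Add(-5, 3)), -1)) = Mul(Rational(-1, 2), Add(Add(C, -2), -1)) = Mul(Rational(-1, 2), Add(Add(-2, C), -1)) = Mul(Rational(-1, 2), Add(-3, C)) = Add(Rational(3, 2), Mul(Rational(-1, 2), C)))
Mul(Function('F')(Function('p')(-5, -2)), m) = Mul(Add(Rational(3, 2), Mul(Rational(-1, 2), Mul(Rational(1, 2), -2, -5))), Rational(1, 11)) = Mul(Add(Rational(3, 2), Mul(Rational(-1, 2), 5)), Rational(1, 11)) = Mul(Add(Rational(3, 2), Rational(-5, 2)), Rational(1, 11)) = Mul(-1, Rational(1, 11)) = Rational(-1, 11)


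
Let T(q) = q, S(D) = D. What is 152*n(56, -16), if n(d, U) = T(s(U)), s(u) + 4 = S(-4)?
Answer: -1216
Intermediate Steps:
s(u) = -8 (s(u) = -4 - 4 = -8)
n(d, U) = -8
152*n(56, -16) = 152*(-8) = -1216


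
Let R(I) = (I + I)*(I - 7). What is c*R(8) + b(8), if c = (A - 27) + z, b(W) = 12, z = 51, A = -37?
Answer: -196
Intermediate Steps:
c = -13 (c = (-37 - 27) + 51 = -64 + 51 = -13)
R(I) = 2*I*(-7 + I) (R(I) = (2*I)*(-7 + I) = 2*I*(-7 + I))
c*R(8) + b(8) = -26*8*(-7 + 8) + 12 = -26*8 + 12 = -13*16 + 12 = -208 + 12 = -196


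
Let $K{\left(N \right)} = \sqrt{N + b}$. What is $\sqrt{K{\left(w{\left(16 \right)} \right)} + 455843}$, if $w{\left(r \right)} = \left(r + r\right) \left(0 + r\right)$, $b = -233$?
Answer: $\sqrt{455843 + 3 \sqrt{31}} \approx 675.17$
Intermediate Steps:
$w{\left(r \right)} = 2 r^{2}$ ($w{\left(r \right)} = 2 r r = 2 r^{2}$)
$K{\left(N \right)} = \sqrt{-233 + N}$ ($K{\left(N \right)} = \sqrt{N - 233} = \sqrt{-233 + N}$)
$\sqrt{K{\left(w{\left(16 \right)} \right)} + 455843} = \sqrt{\sqrt{-233 + 2 \cdot 16^{2}} + 455843} = \sqrt{\sqrt{-233 + 2 \cdot 256} + 455843} = \sqrt{\sqrt{-233 + 512} + 455843} = \sqrt{\sqrt{279} + 455843} = \sqrt{3 \sqrt{31} + 455843} = \sqrt{455843 + 3 \sqrt{31}}$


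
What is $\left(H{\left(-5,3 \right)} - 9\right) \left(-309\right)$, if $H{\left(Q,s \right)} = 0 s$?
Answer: $2781$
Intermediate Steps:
$H{\left(Q,s \right)} = 0$
$\left(H{\left(-5,3 \right)} - 9\right) \left(-309\right) = \left(0 - 9\right) \left(-309\right) = \left(-9\right) \left(-309\right) = 2781$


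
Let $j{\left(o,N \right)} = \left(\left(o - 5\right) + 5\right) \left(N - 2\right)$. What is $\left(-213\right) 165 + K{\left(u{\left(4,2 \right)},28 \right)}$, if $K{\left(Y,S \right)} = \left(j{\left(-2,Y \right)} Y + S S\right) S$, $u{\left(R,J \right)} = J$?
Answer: $-13193$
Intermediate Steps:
$j{\left(o,N \right)} = o \left(-2 + N\right)$ ($j{\left(o,N \right)} = \left(\left(-5 + o\right) + 5\right) \left(-2 + N\right) = o \left(-2 + N\right)$)
$K{\left(Y,S \right)} = S \left(S^{2} + Y \left(4 - 2 Y\right)\right)$ ($K{\left(Y,S \right)} = \left(- 2 \left(-2 + Y\right) Y + S S\right) S = \left(\left(4 - 2 Y\right) Y + S^{2}\right) S = \left(Y \left(4 - 2 Y\right) + S^{2}\right) S = \left(S^{2} + Y \left(4 - 2 Y\right)\right) S = S \left(S^{2} + Y \left(4 - 2 Y\right)\right)$)
$\left(-213\right) 165 + K{\left(u{\left(4,2 \right)},28 \right)} = \left(-213\right) 165 + 28 \left(28^{2} + 2 \cdot 2 \left(2 - 2\right)\right) = -35145 + 28 \left(784 + 2 \cdot 2 \left(2 - 2\right)\right) = -35145 + 28 \left(784 + 2 \cdot 2 \cdot 0\right) = -35145 + 28 \left(784 + 0\right) = -35145 + 28 \cdot 784 = -35145 + 21952 = -13193$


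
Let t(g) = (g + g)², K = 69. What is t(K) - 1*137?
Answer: 18907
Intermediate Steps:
t(g) = 4*g² (t(g) = (2*g)² = 4*g²)
t(K) - 1*137 = 4*69² - 1*137 = 4*4761 - 137 = 19044 - 137 = 18907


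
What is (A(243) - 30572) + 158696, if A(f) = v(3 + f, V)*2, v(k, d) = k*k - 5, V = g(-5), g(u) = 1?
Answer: 249146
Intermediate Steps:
V = 1
v(k, d) = -5 + k² (v(k, d) = k² - 5 = -5 + k²)
A(f) = -10 + 2*(3 + f)² (A(f) = (-5 + (3 + f)²)*2 = -10 + 2*(3 + f)²)
(A(243) - 30572) + 158696 = ((-10 + 2*(3 + 243)²) - 30572) + 158696 = ((-10 + 2*246²) - 30572) + 158696 = ((-10 + 2*60516) - 30572) + 158696 = ((-10 + 121032) - 30572) + 158696 = (121022 - 30572) + 158696 = 90450 + 158696 = 249146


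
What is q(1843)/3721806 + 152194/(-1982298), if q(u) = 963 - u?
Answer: -4304401247/55891883259 ≈ -0.077013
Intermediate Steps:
q(1843)/3721806 + 152194/(-1982298) = (963 - 1*1843)/3721806 + 152194/(-1982298) = (963 - 1843)*(1/3721806) + 152194*(-1/1982298) = -880*1/3721806 - 76097/991149 = -40/169173 - 76097/991149 = -4304401247/55891883259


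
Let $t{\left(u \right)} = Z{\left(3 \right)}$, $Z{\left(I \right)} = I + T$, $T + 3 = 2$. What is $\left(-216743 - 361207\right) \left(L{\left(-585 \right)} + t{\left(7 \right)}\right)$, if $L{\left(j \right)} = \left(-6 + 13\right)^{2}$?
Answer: $-29475450$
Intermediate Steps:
$T = -1$ ($T = -3 + 2 = -1$)
$L{\left(j \right)} = 49$ ($L{\left(j \right)} = 7^{2} = 49$)
$Z{\left(I \right)} = -1 + I$ ($Z{\left(I \right)} = I - 1 = -1 + I$)
$t{\left(u \right)} = 2$ ($t{\left(u \right)} = -1 + 3 = 2$)
$\left(-216743 - 361207\right) \left(L{\left(-585 \right)} + t{\left(7 \right)}\right) = \left(-216743 - 361207\right) \left(49 + 2\right) = \left(-577950\right) 51 = -29475450$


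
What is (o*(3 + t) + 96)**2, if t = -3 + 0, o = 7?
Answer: 9216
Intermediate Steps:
t = -3
(o*(3 + t) + 96)**2 = (7*(3 - 3) + 96)**2 = (7*0 + 96)**2 = (0 + 96)**2 = 96**2 = 9216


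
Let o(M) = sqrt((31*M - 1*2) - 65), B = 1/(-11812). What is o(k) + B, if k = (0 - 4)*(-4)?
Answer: -1/11812 + sqrt(429) ≈ 20.712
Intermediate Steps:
B = -1/11812 ≈ -8.4660e-5
k = 16 (k = -4*(-4) = 16)
o(M) = sqrt(-67 + 31*M) (o(M) = sqrt((31*M - 2) - 65) = sqrt((-2 + 31*M) - 65) = sqrt(-67 + 31*M))
o(k) + B = sqrt(-67 + 31*16) - 1/11812 = sqrt(-67 + 496) - 1/11812 = sqrt(429) - 1/11812 = -1/11812 + sqrt(429)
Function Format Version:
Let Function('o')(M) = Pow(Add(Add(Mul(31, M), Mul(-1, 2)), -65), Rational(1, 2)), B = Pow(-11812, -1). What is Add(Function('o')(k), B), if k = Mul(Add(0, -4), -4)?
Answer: Add(Rational(-1, 11812), Pow(429, Rational(1, 2))) ≈ 20.712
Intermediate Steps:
B = Rational(-1, 11812) ≈ -8.4660e-5
k = 16 (k = Mul(-4, -4) = 16)
Function('o')(M) = Pow(Add(-67, Mul(31, M)), Rational(1, 2)) (Function('o')(M) = Pow(Add(Add(Mul(31, M), -2), -65), Rational(1, 2)) = Pow(Add(Add(-2, Mul(31, M)), -65), Rational(1, 2)) = Pow(Add(-67, Mul(31, M)), Rational(1, 2)))
Add(Function('o')(k), B) = Add(Pow(Add(-67, Mul(31, 16)), Rational(1, 2)), Rational(-1, 11812)) = Add(Pow(Add(-67, 496), Rational(1, 2)), Rational(-1, 11812)) = Add(Pow(429, Rational(1, 2)), Rational(-1, 11812)) = Add(Rational(-1, 11812), Pow(429, Rational(1, 2)))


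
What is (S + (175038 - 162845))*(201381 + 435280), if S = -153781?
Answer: -90143557668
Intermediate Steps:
(S + (175038 - 162845))*(201381 + 435280) = (-153781 + (175038 - 162845))*(201381 + 435280) = (-153781 + 12193)*636661 = -141588*636661 = -90143557668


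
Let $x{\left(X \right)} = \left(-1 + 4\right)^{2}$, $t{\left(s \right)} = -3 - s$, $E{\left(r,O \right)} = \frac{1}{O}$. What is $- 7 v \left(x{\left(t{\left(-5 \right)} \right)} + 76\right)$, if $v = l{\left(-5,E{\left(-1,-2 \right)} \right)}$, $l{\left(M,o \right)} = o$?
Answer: $\frac{595}{2} \approx 297.5$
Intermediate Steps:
$v = - \frac{1}{2}$ ($v = \frac{1}{-2} = - \frac{1}{2} \approx -0.5$)
$x{\left(X \right)} = 9$ ($x{\left(X \right)} = 3^{2} = 9$)
$- 7 v \left(x{\left(t{\left(-5 \right)} \right)} + 76\right) = \left(-7\right) \left(- \frac{1}{2}\right) \left(9 + 76\right) = \frac{7}{2} \cdot 85 = \frac{595}{2}$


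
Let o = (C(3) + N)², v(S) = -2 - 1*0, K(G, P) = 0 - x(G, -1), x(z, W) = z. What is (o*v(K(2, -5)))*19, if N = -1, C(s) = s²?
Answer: -2432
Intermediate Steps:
K(G, P) = -G (K(G, P) = 0 - G = -G)
v(S) = -2 (v(S) = -2 + 0 = -2)
o = 64 (o = (3² - 1)² = (9 - 1)² = 8² = 64)
(o*v(K(2, -5)))*19 = (64*(-2))*19 = -128*19 = -2432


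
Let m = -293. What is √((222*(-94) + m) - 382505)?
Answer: I*√403666 ≈ 635.35*I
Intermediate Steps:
√((222*(-94) + m) - 382505) = √((222*(-94) - 293) - 382505) = √((-20868 - 293) - 382505) = √(-21161 - 382505) = √(-403666) = I*√403666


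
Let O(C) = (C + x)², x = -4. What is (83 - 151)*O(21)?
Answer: -19652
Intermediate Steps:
O(C) = (-4 + C)² (O(C) = (C - 4)² = (-4 + C)²)
(83 - 151)*O(21) = (83 - 151)*(-4 + 21)² = -68*17² = -68*289 = -19652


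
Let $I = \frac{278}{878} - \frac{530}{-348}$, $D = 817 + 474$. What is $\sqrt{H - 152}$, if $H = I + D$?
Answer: $\frac{5 \sqrt{266263798062}}{76386} \approx 33.776$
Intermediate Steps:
$D = 1291$
$I = \frac{140521}{76386}$ ($I = 278 \cdot \frac{1}{878} - - \frac{265}{174} = \frac{139}{439} + \frac{265}{174} = \frac{140521}{76386} \approx 1.8396$)
$H = \frac{98754847}{76386}$ ($H = \frac{140521}{76386} + 1291 = \frac{98754847}{76386} \approx 1292.8$)
$\sqrt{H - 152} = \sqrt{\frac{98754847}{76386} - 152} = \sqrt{\frac{87144175}{76386}} = \frac{5 \sqrt{266263798062}}{76386}$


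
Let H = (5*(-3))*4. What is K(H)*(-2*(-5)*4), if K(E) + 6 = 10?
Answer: 160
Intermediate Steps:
H = -60 (H = -15*4 = -60)
K(E) = 4 (K(E) = -6 + 10 = 4)
K(H)*(-2*(-5)*4) = 4*(-2*(-5)*4) = 4*(10*4) = 4*40 = 160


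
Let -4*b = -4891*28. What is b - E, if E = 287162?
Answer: -252925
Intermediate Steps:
b = 34237 (b = -(-4891)*28/4 = -¼*(-136948) = 34237)
b - E = 34237 - 1*287162 = 34237 - 287162 = -252925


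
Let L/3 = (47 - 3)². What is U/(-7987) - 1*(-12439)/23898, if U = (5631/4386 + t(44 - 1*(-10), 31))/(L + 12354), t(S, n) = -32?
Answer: 20936777020403/40224044833644 ≈ 0.52050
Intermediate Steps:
L = 5808 (L = 3*(47 - 3)² = 3*44² = 3*1936 = 5808)
U = -14969/8850948 (U = (5631/4386 - 32)/(5808 + 12354) = (5631*(1/4386) - 32)/18162 = (1877/1462 - 32)*(1/18162) = -44907/1462*1/18162 = -14969/8850948 ≈ -0.0016912)
U/(-7987) - 1*(-12439)/23898 = -14969/8850948/(-7987) - 1*(-12439)/23898 = -14969/8850948*(-1/7987) + 12439*(1/23898) = 14969/70692521676 + 1777/3414 = 20936777020403/40224044833644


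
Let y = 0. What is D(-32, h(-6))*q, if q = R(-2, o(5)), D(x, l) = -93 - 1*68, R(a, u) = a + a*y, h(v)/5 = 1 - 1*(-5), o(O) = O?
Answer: 322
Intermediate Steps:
h(v) = 30 (h(v) = 5*(1 - 1*(-5)) = 5*(1 + 5) = 5*6 = 30)
R(a, u) = a (R(a, u) = a + a*0 = a + 0 = a)
D(x, l) = -161 (D(x, l) = -93 - 68 = -161)
q = -2
D(-32, h(-6))*q = -161*(-2) = 322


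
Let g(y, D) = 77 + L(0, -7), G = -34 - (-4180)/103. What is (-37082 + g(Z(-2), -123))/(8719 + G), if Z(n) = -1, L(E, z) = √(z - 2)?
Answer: -762303/179747 + 309*I/898735 ≈ -4.241 + 0.00034382*I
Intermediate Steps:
L(E, z) = √(-2 + z)
G = 678/103 (G = -34 - (-4180)/103 = -34 - 110*(-38/103) = -34 + 4180/103 = 678/103 ≈ 6.5825)
g(y, D) = 77 + 3*I (g(y, D) = 77 + √(-2 - 7) = 77 + √(-9) = 77 + 3*I)
(-37082 + g(Z(-2), -123))/(8719 + G) = (-37082 + (77 + 3*I))/(8719 + 678/103) = (-37005 + 3*I)/(898735/103) = (-37005 + 3*I)*(103/898735) = -762303/179747 + 309*I/898735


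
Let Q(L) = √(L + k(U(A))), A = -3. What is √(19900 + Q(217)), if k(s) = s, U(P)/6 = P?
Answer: √(19900 + √199) ≈ 141.12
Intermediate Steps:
U(P) = 6*P
Q(L) = √(-18 + L) (Q(L) = √(L + 6*(-3)) = √(L - 18) = √(-18 + L))
√(19900 + Q(217)) = √(19900 + √(-18 + 217)) = √(19900 + √199)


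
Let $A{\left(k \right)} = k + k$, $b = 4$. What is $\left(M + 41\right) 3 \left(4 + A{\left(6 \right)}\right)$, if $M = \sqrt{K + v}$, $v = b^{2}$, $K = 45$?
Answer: $1968 + 48 \sqrt{61} \approx 2342.9$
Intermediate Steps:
$A{\left(k \right)} = 2 k$
$v = 16$ ($v = 4^{2} = 16$)
$M = \sqrt{61}$ ($M = \sqrt{45 + 16} = \sqrt{61} \approx 7.8102$)
$\left(M + 41\right) 3 \left(4 + A{\left(6 \right)}\right) = \left(\sqrt{61} + 41\right) 3 \left(4 + 2 \cdot 6\right) = \left(41 + \sqrt{61}\right) 3 \left(4 + 12\right) = \left(41 + \sqrt{61}\right) 3 \cdot 16 = \left(41 + \sqrt{61}\right) 48 = 1968 + 48 \sqrt{61}$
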